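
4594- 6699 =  - 2105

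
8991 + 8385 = 17376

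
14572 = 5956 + 8616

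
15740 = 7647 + 8093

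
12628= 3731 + 8897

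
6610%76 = 74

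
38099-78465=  - 40366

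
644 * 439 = 282716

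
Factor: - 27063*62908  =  -1702479204 = - 2^2*3^2 * 31^1*97^1 * 15727^1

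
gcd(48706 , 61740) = 686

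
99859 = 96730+3129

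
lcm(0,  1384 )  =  0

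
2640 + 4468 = 7108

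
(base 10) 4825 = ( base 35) 3WU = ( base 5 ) 123300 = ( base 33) 4e7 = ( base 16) 12D9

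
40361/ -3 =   -  13454+ 1/3 =- 13453.67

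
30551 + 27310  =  57861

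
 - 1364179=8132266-9496445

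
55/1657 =55/1657= 0.03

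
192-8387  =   - 8195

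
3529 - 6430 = -2901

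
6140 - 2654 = 3486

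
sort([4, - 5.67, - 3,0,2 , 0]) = [-5.67, - 3,0, 0,2, 4]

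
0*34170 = 0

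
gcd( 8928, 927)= 9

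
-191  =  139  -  330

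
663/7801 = 663/7801 = 0.08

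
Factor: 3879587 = 17^1*228211^1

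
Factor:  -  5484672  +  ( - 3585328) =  - 2^4*5^4*907^1 = - 9070000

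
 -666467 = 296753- 963220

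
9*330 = 2970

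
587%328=259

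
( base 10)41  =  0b101001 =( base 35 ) 16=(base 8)51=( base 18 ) 25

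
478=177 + 301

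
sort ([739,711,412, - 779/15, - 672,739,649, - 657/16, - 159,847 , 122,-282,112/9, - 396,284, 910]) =[ - 672, - 396, - 282, - 159, - 779/15,-657/16, 112/9, 122, 284, 412,649, 711, 739, 739,  847,  910 ]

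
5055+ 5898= 10953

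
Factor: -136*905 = -123080 = - 2^3*5^1*17^1*181^1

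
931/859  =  931/859=1.08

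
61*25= 1525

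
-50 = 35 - 85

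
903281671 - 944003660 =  - 40721989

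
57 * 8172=465804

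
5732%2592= 548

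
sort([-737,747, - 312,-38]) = [  -  737, - 312,  -  38, 747]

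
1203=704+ 499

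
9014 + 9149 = 18163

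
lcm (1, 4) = 4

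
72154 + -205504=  - 133350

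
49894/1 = 49894  =  49894.00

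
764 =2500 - 1736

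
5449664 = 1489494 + 3960170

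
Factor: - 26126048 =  - 2^5*13^2*4831^1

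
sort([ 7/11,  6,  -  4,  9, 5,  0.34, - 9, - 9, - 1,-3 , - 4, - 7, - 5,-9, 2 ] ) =[  -  9, - 9, - 9,- 7, - 5, - 4, -4, - 3, - 1 , 0.34,7/11 , 2,5, 6, 9]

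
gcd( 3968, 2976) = 992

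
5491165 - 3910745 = 1580420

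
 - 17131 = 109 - 17240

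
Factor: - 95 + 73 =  - 2^1*11^1= - 22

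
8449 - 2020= 6429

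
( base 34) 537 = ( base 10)5889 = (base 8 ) 13401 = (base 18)1033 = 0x1701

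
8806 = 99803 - 90997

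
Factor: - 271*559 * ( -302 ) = 2^1*13^1*43^1 * 151^1*271^1 = 45749678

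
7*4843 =33901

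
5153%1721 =1711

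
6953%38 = 37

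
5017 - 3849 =1168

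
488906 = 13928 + 474978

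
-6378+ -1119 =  - 7497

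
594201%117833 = 5036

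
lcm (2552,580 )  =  12760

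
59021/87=59021/87 = 678.40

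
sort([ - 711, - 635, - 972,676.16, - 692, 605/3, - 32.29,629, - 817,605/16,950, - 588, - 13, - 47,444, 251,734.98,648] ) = [- 972, - 817, - 711, - 692, - 635,-588, - 47, - 32.29 , -13,  605/16, 605/3,  251, 444,629, 648,  676.16 , 734.98 , 950]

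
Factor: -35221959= - 3^4*434839^1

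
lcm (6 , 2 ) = 6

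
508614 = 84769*6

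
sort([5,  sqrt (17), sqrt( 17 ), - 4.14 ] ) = [ - 4.14, sqrt( 17), sqrt( 17) , 5]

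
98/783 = 98/783 = 0.13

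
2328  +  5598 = 7926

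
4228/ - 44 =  - 1057/11 = - 96.09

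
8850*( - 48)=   -424800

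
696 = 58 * 12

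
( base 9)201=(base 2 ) 10100011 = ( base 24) 6J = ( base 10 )163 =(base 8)243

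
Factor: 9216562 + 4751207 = 13967769= 3^1*4655923^1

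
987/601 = 1 + 386/601 = 1.64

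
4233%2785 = 1448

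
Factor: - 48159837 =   -  3^2*11^1*83^1*5861^1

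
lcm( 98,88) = 4312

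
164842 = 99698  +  65144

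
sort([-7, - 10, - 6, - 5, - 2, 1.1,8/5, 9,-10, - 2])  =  [- 10, - 10, - 7 , - 6, - 5, - 2, - 2, 1.1, 8/5,9] 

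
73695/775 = 14739/155 =95.09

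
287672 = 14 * 20548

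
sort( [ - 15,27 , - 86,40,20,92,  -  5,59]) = [ - 86, - 15, - 5,20,27 , 40, 59, 92]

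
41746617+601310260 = 643056877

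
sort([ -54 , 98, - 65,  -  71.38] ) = [ -71.38, - 65, - 54,98 ]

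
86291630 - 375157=85916473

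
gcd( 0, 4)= 4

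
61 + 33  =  94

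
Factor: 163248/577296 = 179/633 = 3^( - 1 )*179^1*211^( - 1)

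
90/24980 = 9/2498 = 0.00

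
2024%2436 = 2024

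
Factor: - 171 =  - 3^2*19^1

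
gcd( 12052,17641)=23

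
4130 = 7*590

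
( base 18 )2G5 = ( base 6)4205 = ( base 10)941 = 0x3AD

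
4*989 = 3956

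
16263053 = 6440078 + 9822975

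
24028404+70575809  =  94604213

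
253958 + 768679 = 1022637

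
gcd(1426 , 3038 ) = 62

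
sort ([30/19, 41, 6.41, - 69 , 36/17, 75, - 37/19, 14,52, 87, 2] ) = [ - 69, - 37/19,  30/19, 2,36/17, 6.41 , 14 , 41, 52,75, 87 ] 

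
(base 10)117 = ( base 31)3o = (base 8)165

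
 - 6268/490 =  - 3134/245 = - 12.79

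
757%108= 1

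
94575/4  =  23643 + 3/4=23643.75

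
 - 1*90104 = - 90104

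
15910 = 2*7955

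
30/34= 15/17 = 0.88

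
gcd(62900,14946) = 2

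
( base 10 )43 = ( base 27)1g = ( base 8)53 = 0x2b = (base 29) 1E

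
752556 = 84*8959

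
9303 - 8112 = 1191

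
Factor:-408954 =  - 2^1*3^1*7^2 * 13^1*107^1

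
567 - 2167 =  -1600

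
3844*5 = 19220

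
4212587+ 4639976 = 8852563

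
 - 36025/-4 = 36025/4 = 9006.25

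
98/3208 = 49/1604 = 0.03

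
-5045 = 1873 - 6918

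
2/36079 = 2/36079 = 0.00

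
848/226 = 3  +  85/113 = 3.75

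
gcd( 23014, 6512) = 74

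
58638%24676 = 9286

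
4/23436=1/5859= 0.00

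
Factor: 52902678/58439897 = 2^1*3^1*17^( - 1)*31^1*284423^1*3437641^( - 1 ) 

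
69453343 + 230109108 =299562451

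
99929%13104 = 8201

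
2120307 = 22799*93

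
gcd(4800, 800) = 800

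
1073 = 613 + 460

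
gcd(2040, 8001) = 3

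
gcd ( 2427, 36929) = 1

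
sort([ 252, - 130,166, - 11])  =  [ - 130,  -  11, 166, 252 ]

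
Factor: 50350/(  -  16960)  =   - 95/32 = - 2^( - 5) * 5^1*19^1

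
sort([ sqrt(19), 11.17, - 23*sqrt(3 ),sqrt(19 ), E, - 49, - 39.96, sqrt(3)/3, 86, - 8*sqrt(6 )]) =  [ - 49, - 39.96, - 23*sqrt(3 ),- 8* sqrt(6 ), sqrt(3) /3,E  ,  sqrt (19), sqrt(19), 11.17, 86]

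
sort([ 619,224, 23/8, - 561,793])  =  [ - 561  ,  23/8 , 224,  619,793]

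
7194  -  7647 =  - 453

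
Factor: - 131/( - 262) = 2^( - 1) = 1/2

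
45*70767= 3184515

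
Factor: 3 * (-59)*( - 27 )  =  4779 = 3^4*59^1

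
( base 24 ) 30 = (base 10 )72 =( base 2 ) 1001000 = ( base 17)44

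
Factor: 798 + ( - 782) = 2^4 =16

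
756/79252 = 189/19813 = 0.01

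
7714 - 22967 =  - 15253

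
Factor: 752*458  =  2^5 *47^1*229^1 = 344416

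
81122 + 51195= 132317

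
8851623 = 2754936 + 6096687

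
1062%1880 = 1062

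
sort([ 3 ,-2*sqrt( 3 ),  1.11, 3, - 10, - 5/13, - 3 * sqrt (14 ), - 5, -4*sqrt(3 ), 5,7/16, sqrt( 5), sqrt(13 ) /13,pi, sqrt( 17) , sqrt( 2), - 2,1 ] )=[ - 3* sqrt(14), - 10,  -  4*sqrt( 3), - 5, - 2* sqrt( 3), - 2 , - 5/13, sqrt( 13)/13, 7/16, 1,1.11 , sqrt(2) , sqrt( 5), 3,  3, pi, sqrt ( 17 ) , 5]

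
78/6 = 13 = 13.00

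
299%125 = 49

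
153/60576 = 51/20192 = 0.00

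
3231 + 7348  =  10579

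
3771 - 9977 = -6206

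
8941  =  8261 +680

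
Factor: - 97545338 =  - 2^1 * 11^1*71^1*197^1 * 317^1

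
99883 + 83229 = 183112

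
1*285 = 285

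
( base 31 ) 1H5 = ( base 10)1493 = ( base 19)42b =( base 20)3ED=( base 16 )5D5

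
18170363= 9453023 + 8717340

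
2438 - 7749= - 5311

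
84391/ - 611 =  - 139  +  538/611  =  - 138.12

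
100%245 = 100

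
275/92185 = 55/18437 = 0.00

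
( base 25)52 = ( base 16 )7F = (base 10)127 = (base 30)47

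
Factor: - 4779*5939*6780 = -192433221180 = - 2^2*3^5*5^1  *  59^1*113^1*5939^1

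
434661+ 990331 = 1424992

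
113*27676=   3127388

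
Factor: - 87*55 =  -4785 = -  3^1*5^1*11^1*29^1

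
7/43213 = 7/43213 = 0.00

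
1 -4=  - 3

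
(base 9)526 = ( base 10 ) 429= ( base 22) jb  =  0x1AD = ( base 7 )1152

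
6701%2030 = 611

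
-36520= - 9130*4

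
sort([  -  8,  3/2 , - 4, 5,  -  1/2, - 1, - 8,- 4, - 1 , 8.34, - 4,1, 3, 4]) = [-8, - 8, - 4, - 4, - 4, - 1, - 1, - 1/2, 1, 3/2,3 , 4,5,  8.34 ]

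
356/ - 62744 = -1+15597/15686 = - 0.01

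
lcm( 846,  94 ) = 846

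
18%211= 18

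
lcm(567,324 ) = 2268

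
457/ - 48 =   -  457/48 = - 9.52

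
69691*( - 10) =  - 696910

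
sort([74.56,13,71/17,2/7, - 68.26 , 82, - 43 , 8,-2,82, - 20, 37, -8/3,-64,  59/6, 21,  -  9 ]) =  [ - 68.26  ,  -  64,-43,-20,-9, - 8/3,-2 , 2/7,71/17, 8,  59/6, 13,21,37, 74.56,82,82 ] 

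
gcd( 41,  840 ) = 1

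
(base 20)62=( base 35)3H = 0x7A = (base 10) 122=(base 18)6e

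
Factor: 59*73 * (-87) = - 374709 =- 3^1 * 29^1*59^1*73^1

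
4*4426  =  17704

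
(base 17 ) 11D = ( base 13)1B7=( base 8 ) 477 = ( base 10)319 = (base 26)c7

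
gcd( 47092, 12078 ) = 122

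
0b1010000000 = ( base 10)640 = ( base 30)LA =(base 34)is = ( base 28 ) mo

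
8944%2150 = 344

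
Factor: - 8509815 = -3^2*5^1*19^1*37^1 * 269^1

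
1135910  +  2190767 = 3326677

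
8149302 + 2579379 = 10728681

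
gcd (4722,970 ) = 2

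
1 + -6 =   -  5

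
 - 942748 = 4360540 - 5303288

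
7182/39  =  2394/13 = 184.15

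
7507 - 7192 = 315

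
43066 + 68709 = 111775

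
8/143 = 8/143 =0.06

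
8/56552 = 1/7069=0.00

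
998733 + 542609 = 1541342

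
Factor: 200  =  2^3*5^2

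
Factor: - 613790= - 2^1*5^1*61379^1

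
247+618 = 865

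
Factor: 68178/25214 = 34089/12607  =  3^1*7^ ( - 1)*11^1* 1033^1*1801^(  -  1)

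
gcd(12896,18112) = 32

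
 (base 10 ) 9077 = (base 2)10001101110101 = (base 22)igd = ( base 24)FI5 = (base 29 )AN0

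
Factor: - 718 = - 2^1*  359^1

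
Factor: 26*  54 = 1404 = 2^2*3^3*13^1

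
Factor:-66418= -2^1*11^1*3019^1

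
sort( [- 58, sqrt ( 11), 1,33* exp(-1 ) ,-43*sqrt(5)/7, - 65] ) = [-65, - 58, - 43*sqrt (5 )/7, 1,sqrt( 11 ),33*exp( - 1)]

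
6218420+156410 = 6374830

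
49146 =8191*6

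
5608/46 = 2804/23=121.91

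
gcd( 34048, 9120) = 608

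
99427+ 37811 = 137238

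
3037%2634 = 403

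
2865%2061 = 804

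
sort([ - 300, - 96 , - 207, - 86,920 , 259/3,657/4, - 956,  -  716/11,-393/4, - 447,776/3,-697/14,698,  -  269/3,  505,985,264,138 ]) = [ - 956, - 447,-300, - 207, - 393/4, - 96, - 269/3, - 86, - 716/11 , - 697/14,259/3,138 , 657/4,776/3, 264, 505,  698,920, 985 ] 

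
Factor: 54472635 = 3^3 * 5^1*7^1 * 59^1*977^1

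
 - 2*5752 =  - 11504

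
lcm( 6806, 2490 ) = 102090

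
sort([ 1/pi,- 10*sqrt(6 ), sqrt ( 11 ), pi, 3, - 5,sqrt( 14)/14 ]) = [- 10*sqrt( 6), - 5, sqrt( 14) /14,1/pi,3, pi,  sqrt ( 11) ]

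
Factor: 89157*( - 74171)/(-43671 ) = 17^1*113^1*263^1* 4363^1 * 14557^(-1) = 2204287949/14557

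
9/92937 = 3/30979=   0.00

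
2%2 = 0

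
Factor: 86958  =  2^1*3^2 * 4831^1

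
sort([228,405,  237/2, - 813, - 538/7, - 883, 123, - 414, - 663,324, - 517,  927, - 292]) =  [ - 883,-813, - 663, - 517,- 414 , - 292, - 538/7,  237/2,123, 228, 324,  405,  927 ] 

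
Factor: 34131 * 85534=2^1*3^1*31^1*367^1*42767^1  =  2919360954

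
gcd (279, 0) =279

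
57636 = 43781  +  13855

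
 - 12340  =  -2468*5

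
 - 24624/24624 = -1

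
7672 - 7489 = 183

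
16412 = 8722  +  7690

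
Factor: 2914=2^1*31^1*47^1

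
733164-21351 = 711813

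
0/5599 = 0 = 0.00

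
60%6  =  0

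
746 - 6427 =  - 5681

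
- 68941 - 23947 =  - 92888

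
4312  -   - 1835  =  6147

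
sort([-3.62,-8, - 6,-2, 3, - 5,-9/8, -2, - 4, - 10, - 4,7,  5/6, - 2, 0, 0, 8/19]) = [- 10,-8,- 6, - 5, - 4,-4,-3.62 , - 2, - 2, - 2, - 9/8, 0, 0,8/19, 5/6, 3, 7] 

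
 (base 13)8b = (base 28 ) 43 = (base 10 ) 115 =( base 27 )47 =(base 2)1110011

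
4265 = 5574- 1309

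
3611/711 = 5  +  56/711= 5.08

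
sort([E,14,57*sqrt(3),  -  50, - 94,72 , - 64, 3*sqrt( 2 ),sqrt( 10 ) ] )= [ - 94, - 64, - 50, E,sqrt (10 ),3 * sqrt( 2),14,72,  57* sqrt( 3 )]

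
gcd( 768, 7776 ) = 96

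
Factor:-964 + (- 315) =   -  1279 = - 1279^1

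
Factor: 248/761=2^3*31^1*761^( - 1 )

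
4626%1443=297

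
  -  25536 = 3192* ( - 8 )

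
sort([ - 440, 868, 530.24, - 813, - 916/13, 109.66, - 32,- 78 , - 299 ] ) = [  -  813 , - 440, -299,-78, - 916/13,-32, 109.66, 530.24, 868 ]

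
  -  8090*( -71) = 574390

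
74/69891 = 74/69891 = 0.00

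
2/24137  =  2/24137 = 0.00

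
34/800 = 17/400 = 0.04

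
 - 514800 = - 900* 572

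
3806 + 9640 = 13446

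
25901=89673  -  63772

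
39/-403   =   - 1 + 28/31=- 0.10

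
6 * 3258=19548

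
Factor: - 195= - 3^1*5^1 * 13^1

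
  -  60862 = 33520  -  94382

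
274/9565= 274/9565  =  0.03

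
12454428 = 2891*4308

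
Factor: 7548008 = 2^3 * 13^1*72577^1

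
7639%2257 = 868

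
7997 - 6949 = 1048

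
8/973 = 8/973 = 0.01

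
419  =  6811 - 6392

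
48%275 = 48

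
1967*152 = 298984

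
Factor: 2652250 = 2^1*5^3*103^2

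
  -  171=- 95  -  76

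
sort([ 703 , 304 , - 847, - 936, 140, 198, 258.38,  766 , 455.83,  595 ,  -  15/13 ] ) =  [ - 936, - 847,  -  15/13,140, 198, 258.38, 304  ,  455.83,  595, 703 , 766 ]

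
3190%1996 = 1194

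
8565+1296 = 9861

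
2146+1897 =4043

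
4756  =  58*82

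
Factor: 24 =2^3*3^1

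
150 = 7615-7465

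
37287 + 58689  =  95976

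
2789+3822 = 6611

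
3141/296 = 10 + 181/296 = 10.61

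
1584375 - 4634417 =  - 3050042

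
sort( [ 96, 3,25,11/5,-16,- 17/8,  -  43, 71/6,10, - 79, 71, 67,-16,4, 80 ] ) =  [  -  79,  -  43,-16,  -  16,-17/8,11/5, 3,4, 10,  71/6,25, 67,71 , 80, 96]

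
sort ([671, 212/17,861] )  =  [ 212/17,671,861] 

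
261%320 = 261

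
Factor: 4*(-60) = -2^4*3^1*5^1 = - 240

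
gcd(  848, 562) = 2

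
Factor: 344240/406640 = 17^( - 1 ) * 23^ ( - 1 )* 331^1  =  331/391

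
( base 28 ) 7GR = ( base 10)5963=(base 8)13513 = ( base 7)23246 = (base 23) B66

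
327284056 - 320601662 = 6682394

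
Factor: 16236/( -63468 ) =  - 11/43 = -  11^1 * 43^ (  -  1 )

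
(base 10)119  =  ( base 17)70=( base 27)4B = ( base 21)5E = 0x77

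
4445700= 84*52925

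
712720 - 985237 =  - 272517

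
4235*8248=34930280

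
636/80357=636/80357= 0.01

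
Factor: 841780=2^2 *5^1 * 42089^1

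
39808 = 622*64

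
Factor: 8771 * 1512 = 13261752 = 2^3 * 3^3*7^3*179^1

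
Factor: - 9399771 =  - 3^2* 809^1*1291^1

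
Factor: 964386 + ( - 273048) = 691338 = 2^1*3^1 *115223^1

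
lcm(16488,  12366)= 49464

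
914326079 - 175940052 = 738386027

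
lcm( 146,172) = 12556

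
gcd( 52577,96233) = 1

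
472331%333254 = 139077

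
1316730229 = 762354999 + 554375230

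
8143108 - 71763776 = - 63620668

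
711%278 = 155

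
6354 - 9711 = -3357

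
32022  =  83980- 51958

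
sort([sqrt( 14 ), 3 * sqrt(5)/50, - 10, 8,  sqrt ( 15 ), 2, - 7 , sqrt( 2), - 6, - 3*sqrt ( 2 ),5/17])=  [ - 10, - 7, - 6, - 3*sqrt( 2),  3*sqrt(5 )/50,5/17,  sqrt( 2 ), 2,sqrt( 14 ), sqrt( 15 ), 8]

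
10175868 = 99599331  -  89423463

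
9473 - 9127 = 346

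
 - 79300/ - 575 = 3172/23 =137.91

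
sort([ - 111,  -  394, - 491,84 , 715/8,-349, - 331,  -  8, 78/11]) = [- 491, - 394,  -  349, - 331, - 111,-8,78/11, 84,715/8 ]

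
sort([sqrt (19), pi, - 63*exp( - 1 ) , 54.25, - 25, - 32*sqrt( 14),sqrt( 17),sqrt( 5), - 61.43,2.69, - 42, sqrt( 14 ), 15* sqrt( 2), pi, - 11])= [ - 32*sqrt( 14), - 61.43, - 42, - 25, - 63*exp( - 1), - 11,sqrt(5), 2.69, pi, pi, sqrt(14), sqrt (17), sqrt( 19 ), 15*sqrt (2 ), 54.25 ]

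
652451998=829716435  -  177264437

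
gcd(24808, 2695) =7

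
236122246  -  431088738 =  - 194966492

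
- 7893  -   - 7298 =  - 595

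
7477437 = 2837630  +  4639807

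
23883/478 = 23883/478=49.96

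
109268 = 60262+49006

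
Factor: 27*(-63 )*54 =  - 91854 = - 2^1*3^8*7^1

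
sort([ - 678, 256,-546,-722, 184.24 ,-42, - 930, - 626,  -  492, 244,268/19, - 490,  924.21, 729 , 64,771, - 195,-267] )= [ - 930 ,-722, - 678, - 626 ,  -  546, - 492, - 490, - 267,-195, - 42, 268/19 , 64,  184.24, 244, 256,729, 771, 924.21 ]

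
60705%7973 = 4894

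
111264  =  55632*2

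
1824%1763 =61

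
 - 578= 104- 682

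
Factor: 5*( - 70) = -350 = -2^1*5^2*7^1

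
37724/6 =6287 + 1/3=6287.33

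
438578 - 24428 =414150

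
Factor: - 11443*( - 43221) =494577903= 3^1*11443^1*14407^1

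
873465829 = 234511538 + 638954291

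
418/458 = 209/229  =  0.91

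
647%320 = 7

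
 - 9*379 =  - 3411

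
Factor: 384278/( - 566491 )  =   - 542/799 = - 2^1*17^(-1)*47^( - 1 )*271^1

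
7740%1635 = 1200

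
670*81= 54270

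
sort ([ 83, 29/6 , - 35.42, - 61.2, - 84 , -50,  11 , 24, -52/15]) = [ - 84, - 61.2,  -  50 , - 35.42, - 52/15, 29/6 , 11,24, 83]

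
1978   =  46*43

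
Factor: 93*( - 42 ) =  - 3906=-2^1*3^2*7^1*31^1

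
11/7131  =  11/7131 = 0.00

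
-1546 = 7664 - 9210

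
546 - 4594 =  - 4048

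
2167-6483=- 4316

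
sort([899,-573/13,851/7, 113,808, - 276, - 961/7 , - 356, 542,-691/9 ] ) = [ - 356,-276, - 961/7, - 691/9,-573/13, 113,851/7,542,808, 899]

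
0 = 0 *6209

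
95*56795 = 5395525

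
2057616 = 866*2376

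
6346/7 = 6346/7 = 906.57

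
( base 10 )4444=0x115C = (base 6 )32324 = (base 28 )5ik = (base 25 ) 72j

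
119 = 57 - -62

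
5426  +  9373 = 14799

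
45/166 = 45/166 = 0.27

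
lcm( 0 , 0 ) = 0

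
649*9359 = 6073991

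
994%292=118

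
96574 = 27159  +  69415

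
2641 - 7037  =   - 4396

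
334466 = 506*661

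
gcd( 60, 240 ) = 60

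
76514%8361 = 1265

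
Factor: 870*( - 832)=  - 2^7*3^1*5^1 * 13^1*  29^1 = - 723840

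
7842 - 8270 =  - 428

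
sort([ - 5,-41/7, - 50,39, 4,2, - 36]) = [ - 50  ,- 36, - 41/7, - 5, 2, 4, 39 ] 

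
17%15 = 2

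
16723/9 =1858 + 1/9 = 1858.11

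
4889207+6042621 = 10931828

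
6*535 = 3210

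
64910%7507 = 4854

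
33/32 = 1 + 1/32 = 1.03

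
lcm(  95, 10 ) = 190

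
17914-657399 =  - 639485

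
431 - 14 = 417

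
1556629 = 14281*109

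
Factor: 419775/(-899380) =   -  435/932 = -  2^(-2)*3^1*5^1*29^1*233^( - 1 ) 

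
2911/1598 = 1 + 1313/1598 = 1.82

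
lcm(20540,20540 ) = 20540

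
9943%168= 31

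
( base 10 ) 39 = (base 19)21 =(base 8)47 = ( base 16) 27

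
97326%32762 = 31802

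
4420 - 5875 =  - 1455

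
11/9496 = 11/9496 = 0.00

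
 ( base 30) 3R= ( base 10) 117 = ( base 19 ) 63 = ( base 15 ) 7c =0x75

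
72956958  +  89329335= 162286293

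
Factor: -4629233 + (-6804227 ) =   -  11433460= - 2^2*5^1*571673^1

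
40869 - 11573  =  29296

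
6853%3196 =461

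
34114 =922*37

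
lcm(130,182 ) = 910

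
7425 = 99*75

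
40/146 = 20/73 = 0.27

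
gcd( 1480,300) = 20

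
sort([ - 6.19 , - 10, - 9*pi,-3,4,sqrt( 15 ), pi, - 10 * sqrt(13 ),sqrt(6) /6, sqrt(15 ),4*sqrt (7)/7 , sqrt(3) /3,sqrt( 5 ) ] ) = [ - 10*sqrt(13),  -  9 * pi, - 10, - 6.19, - 3,sqrt(6 ) /6,sqrt(3)/3,  4*sqrt ( 7)/7,sqrt( 5),pi,sqrt(15), sqrt( 15), 4 ] 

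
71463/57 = 23821/19 = 1253.74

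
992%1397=992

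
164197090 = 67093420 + 97103670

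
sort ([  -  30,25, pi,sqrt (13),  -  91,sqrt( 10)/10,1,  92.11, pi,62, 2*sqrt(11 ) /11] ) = [-91,-30,sqrt( 10)/10, 2*sqrt(11 )/11,1,pi, pi,sqrt ( 13) , 25,62 , 92.11] 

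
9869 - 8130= 1739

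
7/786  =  7/786= 0.01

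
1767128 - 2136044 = - 368916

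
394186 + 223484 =617670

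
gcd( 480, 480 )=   480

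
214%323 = 214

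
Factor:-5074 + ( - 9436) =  - 14510 = - 2^1 * 5^1*1451^1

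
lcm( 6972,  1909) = 160356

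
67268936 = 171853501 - 104584565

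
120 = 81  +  39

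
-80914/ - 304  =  40457/152= 266.16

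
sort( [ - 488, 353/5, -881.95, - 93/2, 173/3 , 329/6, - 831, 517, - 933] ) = [ - 933, - 881.95, - 831, - 488, - 93/2,329/6,173/3, 353/5 , 517]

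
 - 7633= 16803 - 24436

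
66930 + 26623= 93553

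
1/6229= 1/6229 = 0.00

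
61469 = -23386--84855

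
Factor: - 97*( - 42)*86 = 2^2*3^1*7^1*43^1*97^1 = 350364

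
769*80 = 61520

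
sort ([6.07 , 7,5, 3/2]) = [ 3/2, 5, 6.07, 7]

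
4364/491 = 4364/491 = 8.89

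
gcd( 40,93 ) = 1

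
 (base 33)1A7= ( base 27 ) 1PM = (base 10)1426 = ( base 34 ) 17w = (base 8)2622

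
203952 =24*8498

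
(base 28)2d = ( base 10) 69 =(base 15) 49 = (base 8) 105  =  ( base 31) 27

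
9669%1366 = 107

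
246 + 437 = 683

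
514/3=514/3 = 171.33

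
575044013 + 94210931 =669254944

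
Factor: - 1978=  - 2^1*23^1*43^1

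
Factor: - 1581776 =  - 2^4 * 7^1*29^1 *487^1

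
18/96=3/16=0.19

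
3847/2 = 3847/2 = 1923.50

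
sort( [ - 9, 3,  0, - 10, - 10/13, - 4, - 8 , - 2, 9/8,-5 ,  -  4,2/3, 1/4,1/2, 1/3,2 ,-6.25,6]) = [-10, - 9,-8, - 6.25, - 5,  -  4, - 4,-2, - 10/13,0, 1/4,1/3, 1/2, 2/3, 9/8, 2, 3, 6]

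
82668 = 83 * 996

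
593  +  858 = 1451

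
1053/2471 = 1053/2471 = 0.43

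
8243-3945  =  4298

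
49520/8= 6190 = 6190.00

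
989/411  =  989/411  =  2.41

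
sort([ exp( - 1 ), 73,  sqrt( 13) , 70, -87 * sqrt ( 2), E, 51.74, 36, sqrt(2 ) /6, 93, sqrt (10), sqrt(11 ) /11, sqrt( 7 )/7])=[ - 87 * sqrt ( 2 ) , sqrt (2 )/6,sqrt( 11 ) /11, exp( -1),sqrt (7 ) /7,  E, sqrt(10),sqrt(13), 36, 51.74, 70, 73, 93]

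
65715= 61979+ 3736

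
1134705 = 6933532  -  5798827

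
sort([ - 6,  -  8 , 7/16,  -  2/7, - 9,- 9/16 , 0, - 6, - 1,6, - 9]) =[  -  9 , - 9, - 8, - 6,  -  6, - 1, - 9/16, - 2/7, 0, 7/16,6 ]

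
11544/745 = 15 + 369/745 = 15.50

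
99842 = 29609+70233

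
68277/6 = 22759/2 = 11379.50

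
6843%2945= 953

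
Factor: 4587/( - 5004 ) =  - 2^( -2 )*3^ ( - 1 ) * 11^1  =  -11/12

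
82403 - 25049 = 57354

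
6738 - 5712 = 1026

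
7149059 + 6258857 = 13407916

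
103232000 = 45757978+57474022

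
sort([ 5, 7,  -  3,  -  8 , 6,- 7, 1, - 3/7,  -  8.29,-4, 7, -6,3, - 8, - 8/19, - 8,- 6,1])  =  [- 8.29,  -  8, - 8,- 8, - 7,  -  6, -6,-4, - 3,  -  3/7, - 8/19, 1,  1, 3,5,6,  7, 7]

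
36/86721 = 12/28907 = 0.00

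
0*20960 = 0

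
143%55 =33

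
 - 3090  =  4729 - 7819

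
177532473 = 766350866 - 588818393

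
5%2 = 1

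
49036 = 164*299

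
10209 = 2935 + 7274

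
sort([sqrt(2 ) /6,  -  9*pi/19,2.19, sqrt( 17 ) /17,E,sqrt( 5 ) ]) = [-9*pi/19,sqrt (2)/6, sqrt( 17)/17 , 2.19,sqrt(5 ),E]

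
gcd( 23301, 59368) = 1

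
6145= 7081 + -936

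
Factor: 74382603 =3^1*953^1*26017^1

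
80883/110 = 7353/10 = 735.30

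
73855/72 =1025 + 55/72  =  1025.76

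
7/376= 7/376 = 0.02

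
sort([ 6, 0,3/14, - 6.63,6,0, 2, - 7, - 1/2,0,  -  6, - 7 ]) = [ - 7, - 7 ,- 6.63 , - 6, - 1/2,0, 0, 0,3/14, 2  ,  6, 6 ]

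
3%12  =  3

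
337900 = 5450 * 62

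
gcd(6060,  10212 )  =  12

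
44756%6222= 1202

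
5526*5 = 27630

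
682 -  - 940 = 1622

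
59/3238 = 59/3238 = 0.02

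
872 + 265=1137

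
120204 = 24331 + 95873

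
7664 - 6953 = 711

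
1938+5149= 7087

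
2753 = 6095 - 3342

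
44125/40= 8825/8 = 1103.12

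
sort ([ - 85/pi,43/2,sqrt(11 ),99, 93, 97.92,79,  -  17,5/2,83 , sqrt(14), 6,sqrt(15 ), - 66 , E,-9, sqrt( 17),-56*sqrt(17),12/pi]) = [ - 56*sqrt( 17 ),-66, - 85/pi, - 17,-9,5/2,E, sqrt( 11),sqrt( 14), 12/pi,sqrt( 15 ),sqrt(17), 6, 43/2 , 79,83,93, 97.92, 99 ] 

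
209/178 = 209/178  =  1.17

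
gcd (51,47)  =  1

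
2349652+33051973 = 35401625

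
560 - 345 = 215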